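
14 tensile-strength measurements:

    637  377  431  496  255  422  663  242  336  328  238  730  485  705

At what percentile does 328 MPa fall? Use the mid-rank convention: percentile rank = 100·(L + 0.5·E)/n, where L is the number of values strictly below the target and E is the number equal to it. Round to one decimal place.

25.0

Sorted: 238, 242, 255, 328, 336, 377, 422, 431, 485, 496, 637, 663, 705, 730.
Count below 328: L = 3; count equal: E = 1; n = 14.
Percentile rank = 100·(3 + 0.5·1)/14 = 100·3.5/14 = 25.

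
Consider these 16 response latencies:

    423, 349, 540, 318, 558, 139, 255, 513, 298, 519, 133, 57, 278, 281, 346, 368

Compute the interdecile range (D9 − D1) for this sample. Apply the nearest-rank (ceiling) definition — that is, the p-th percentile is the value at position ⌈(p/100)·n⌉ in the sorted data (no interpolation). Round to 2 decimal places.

407.00

Sorted: 57, 133, 139, 255, 278, 281, 298, 318, 346, 349, 368, 423, 513, 519, 540, 558.
n = 16.
P10: rank ⌈10/100·16⌉ = 2 → 133.
P90: rank ⌈90/100·16⌉ = 15 → 540.
Difference: 540 − 133 = 407.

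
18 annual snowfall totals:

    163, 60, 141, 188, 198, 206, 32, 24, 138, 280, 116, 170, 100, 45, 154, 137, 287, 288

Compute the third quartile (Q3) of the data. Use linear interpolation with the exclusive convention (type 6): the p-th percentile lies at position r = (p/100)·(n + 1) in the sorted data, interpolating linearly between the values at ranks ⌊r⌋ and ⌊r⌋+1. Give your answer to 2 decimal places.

Sorted: 24, 32, 45, 60, 100, 116, 137, 138, 141, 154, 163, 170, 188, 198, 206, 280, 287, 288.
n = 18.
r = (75/100)·(18 + 1) = 14.25.
Rank 14 is 198 and rank 15 is 206.
Interpolate: 198 + 0.25·(206 − 198) = 198 + 0.25·8 = 200.

200.00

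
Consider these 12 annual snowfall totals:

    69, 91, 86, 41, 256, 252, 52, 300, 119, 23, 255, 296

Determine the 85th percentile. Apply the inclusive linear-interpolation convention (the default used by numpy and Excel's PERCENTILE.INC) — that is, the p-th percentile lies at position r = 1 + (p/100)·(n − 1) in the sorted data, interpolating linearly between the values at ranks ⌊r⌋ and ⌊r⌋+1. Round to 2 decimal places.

Sorted: 23, 41, 52, 69, 86, 91, 119, 252, 255, 256, 296, 300.
n = 12.
r = 1 + (85/100)·(12 − 1) = 1 + 9.35 = 10.35.
Rank 10 is 256 and rank 11 is 296.
Interpolate: 256 + 0.35·(296 − 256) = 256 + 0.35·40 = 270.

270.00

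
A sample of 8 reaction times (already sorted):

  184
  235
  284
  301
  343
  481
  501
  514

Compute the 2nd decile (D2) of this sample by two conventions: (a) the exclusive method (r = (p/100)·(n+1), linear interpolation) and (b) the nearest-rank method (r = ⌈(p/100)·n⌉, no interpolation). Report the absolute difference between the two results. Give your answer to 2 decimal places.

n = 8.
(a) r = 1.8; between ranks 1 (184) and 2 (235): 224.8.
(b) the nearest-rank method: rank 2 → 235.
|224.8 − 235| = 10.2.

10.20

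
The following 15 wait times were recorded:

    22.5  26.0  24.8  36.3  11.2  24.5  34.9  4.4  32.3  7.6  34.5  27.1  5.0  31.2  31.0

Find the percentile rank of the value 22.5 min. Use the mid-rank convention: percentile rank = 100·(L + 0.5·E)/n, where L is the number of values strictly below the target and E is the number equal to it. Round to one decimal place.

30.0

Sorted: 4.4, 5.0, 7.6, 11.2, 22.5, 24.5, 24.8, 26.0, 27.1, 31.0, 31.2, 32.3, 34.5, 34.9, 36.3.
Count below 22.5: L = 4; count equal: E = 1; n = 15.
Percentile rank = 100·(4 + 0.5·1)/15 = 100·4.5/15 = 30.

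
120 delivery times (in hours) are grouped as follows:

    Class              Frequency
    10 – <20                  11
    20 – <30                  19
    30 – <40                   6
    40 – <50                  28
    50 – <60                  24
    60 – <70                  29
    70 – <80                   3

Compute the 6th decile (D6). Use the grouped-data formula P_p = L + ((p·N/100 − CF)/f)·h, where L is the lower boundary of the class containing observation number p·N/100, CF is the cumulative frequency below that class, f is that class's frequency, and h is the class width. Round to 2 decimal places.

N = 120; target position k = 60/100 · 120 = 72.
Cumulative frequencies: 11, 30, 36, 64, 88, 117, 120.
Observation 72 falls in the class 50 – <60.
L = 50, CF = 64, f = 24, h = 10.
P60 = 50 + ((72 − 64)/24)·10 = 50 + 3.33333 = 53.3333.

53.33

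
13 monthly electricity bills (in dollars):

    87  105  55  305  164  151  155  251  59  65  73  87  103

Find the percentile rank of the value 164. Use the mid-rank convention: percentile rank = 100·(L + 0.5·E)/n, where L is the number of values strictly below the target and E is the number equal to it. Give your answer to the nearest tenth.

80.8

Sorted: 55, 59, 65, 73, 87, 87, 103, 105, 151, 155, 164, 251, 305.
Count below 164: L = 10; count equal: E = 1; n = 13.
Percentile rank = 100·(10 + 0.5·1)/13 = 100·10.5/13 = 80.77.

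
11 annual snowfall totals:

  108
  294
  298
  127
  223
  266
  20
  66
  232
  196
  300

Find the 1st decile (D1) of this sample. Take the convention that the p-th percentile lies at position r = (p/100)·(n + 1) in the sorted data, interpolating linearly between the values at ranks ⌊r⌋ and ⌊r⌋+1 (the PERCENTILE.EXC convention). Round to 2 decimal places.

Sorted: 20, 66, 108, 127, 196, 223, 232, 266, 294, 298, 300.
n = 11.
r = (10/100)·(11 + 1) = 1.2.
Rank 1 is 20 and rank 2 is 66.
Interpolate: 20 + 0.2·(66 − 20) = 20 + 0.2·46 = 29.2.

29.20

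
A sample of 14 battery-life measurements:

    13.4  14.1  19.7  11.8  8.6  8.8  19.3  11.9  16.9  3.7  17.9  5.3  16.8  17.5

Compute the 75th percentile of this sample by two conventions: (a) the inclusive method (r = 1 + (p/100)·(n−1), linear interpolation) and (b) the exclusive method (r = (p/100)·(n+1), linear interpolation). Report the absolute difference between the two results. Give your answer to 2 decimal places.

0.25

Sorted: 3.7, 5.3, 8.6, 8.8, 11.8, 11.9, 13.4, 14.1, 16.8, 16.9, 17.5, 17.9, 19.3, 19.7.
n = 14.
(a) r = 10.75; between ranks 10 (16.9) and 11 (17.5): 17.35.
(b) r = 11.25; between ranks 11 (17.5) and 12 (17.9): 17.6.
|17.35 − 17.6| = 0.25.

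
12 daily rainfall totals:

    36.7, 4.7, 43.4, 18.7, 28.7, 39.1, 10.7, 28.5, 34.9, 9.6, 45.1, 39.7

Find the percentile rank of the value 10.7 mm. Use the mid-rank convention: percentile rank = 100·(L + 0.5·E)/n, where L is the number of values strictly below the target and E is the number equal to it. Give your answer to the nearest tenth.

20.8

Sorted: 4.7, 9.6, 10.7, 18.7, 28.5, 28.7, 34.9, 36.7, 39.1, 39.7, 43.4, 45.1.
Count below 10.7: L = 2; count equal: E = 1; n = 12.
Percentile rank = 100·(2 + 0.5·1)/12 = 100·2.5/12 = 20.83.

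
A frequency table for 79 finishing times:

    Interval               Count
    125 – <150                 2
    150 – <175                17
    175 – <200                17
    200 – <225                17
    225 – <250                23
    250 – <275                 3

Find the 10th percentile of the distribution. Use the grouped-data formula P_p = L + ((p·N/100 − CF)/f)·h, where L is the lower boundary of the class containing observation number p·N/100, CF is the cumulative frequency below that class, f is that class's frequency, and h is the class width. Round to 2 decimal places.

158.68

N = 79; target position k = 10/100 · 79 = 7.9.
Cumulative frequencies: 2, 19, 36, 53, 76, 79.
Observation 7.9 falls in the class 150 – <175.
L = 150, CF = 2, f = 17, h = 25.
P10 = 150 + ((7.9 − 2)/17)·25 = 150 + 8.67647 = 158.676.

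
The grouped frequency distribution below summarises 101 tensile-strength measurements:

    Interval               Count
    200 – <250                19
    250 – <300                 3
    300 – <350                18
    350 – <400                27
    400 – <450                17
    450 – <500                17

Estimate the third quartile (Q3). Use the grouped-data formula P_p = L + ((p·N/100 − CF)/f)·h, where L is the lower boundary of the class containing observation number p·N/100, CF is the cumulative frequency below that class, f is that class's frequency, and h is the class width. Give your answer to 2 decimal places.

N = 101; target position k = 75/100 · 101 = 75.75.
Cumulative frequencies: 19, 22, 40, 67, 84, 101.
Observation 75.75 falls in the class 400 – <450.
L = 400, CF = 67, f = 17, h = 50.
P75 = 400 + ((75.75 − 67)/17)·50 = 400 + 25.7353 = 425.735.

425.74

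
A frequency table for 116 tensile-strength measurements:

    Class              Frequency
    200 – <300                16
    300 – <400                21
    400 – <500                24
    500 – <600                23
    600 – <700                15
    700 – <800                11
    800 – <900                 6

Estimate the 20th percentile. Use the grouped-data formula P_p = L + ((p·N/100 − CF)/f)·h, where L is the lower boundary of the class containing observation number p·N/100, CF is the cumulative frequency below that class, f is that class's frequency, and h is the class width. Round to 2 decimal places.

N = 116; target position k = 20/100 · 116 = 23.2.
Cumulative frequencies: 16, 37, 61, 84, 99, 110, 116.
Observation 23.2 falls in the class 300 – <400.
L = 300, CF = 16, f = 21, h = 100.
P20 = 300 + ((23.2 − 16)/21)·100 = 300 + 34.2857 = 334.286.

334.29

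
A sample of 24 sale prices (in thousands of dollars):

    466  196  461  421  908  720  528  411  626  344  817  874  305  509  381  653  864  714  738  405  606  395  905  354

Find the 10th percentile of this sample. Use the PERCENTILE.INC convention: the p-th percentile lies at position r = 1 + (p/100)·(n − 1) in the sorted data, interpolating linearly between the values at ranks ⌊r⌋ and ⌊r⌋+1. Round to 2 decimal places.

Sorted: 196, 305, 344, 354, 381, 395, 405, 411, 421, 461, 466, 509, 528, 606, 626, 653, 714, 720, 738, 817, 864, 874, 905, 908.
n = 24.
r = 1 + (10/100)·(24 − 1) = 1 + 2.3 = 3.3.
Rank 3 is 344 and rank 4 is 354.
Interpolate: 344 + 0.3·(354 − 344) = 344 + 0.3·10 = 347.

347.00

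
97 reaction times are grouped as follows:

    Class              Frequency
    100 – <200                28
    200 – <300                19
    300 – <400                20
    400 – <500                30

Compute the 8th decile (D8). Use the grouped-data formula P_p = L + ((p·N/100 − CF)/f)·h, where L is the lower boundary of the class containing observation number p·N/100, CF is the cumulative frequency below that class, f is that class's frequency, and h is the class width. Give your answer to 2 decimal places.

N = 97; target position k = 80/100 · 97 = 77.6.
Cumulative frequencies: 28, 47, 67, 97.
Observation 77.6 falls in the class 400 – <500.
L = 400, CF = 67, f = 30, h = 100.
P80 = 400 + ((77.6 − 67)/30)·100 = 400 + 35.3333 = 435.333.

435.33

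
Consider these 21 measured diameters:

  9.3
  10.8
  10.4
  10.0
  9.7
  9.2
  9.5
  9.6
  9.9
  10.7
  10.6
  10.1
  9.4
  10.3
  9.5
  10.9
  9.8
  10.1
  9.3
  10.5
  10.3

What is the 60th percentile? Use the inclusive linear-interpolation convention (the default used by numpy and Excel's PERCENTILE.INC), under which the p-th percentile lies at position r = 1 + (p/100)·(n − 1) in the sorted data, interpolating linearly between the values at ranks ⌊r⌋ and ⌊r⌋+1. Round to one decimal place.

10.1

Sorted: 9.2, 9.3, 9.3, 9.4, 9.5, 9.5, 9.6, 9.7, 9.8, 9.9, 10.0, 10.1, 10.1, 10.3, 10.3, 10.4, 10.5, 10.6, 10.7, 10.8, 10.9.
n = 21.
r = 1 + (60/100)·(21 − 1) = 1 + 12 = 13.
r is an integer, so P60 is the value at rank 13: 10.1.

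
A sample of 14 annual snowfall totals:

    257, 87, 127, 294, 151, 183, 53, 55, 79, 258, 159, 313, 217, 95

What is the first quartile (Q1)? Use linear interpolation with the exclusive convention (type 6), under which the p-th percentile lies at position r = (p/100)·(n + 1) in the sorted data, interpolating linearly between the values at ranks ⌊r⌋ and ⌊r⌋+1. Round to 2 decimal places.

85.00

Sorted: 53, 55, 79, 87, 95, 127, 151, 159, 183, 217, 257, 258, 294, 313.
n = 14.
r = (25/100)·(14 + 1) = 3.75.
Rank 3 is 79 and rank 4 is 87.
Interpolate: 79 + 0.75·(87 − 79) = 79 + 0.75·8 = 85.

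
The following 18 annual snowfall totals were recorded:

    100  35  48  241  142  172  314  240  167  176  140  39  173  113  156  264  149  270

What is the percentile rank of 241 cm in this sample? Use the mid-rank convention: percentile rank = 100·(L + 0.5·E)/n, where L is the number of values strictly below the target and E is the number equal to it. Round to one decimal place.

Sorted: 35, 39, 48, 100, 113, 140, 142, 149, 156, 167, 172, 173, 176, 240, 241, 264, 270, 314.
Count below 241: L = 14; count equal: E = 1; n = 18.
Percentile rank = 100·(14 + 0.5·1)/18 = 100·14.5/18 = 80.56.

80.6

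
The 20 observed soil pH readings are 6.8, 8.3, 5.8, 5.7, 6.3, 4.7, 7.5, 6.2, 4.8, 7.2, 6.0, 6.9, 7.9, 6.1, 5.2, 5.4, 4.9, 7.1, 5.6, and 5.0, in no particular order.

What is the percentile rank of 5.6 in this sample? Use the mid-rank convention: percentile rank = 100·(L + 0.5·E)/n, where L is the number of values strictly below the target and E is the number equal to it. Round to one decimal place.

Sorted: 4.7, 4.8, 4.9, 5.0, 5.2, 5.4, 5.6, 5.7, 5.8, 6.0, 6.1, 6.2, 6.3, 6.8, 6.9, 7.1, 7.2, 7.5, 7.9, 8.3.
Count below 5.6: L = 6; count equal: E = 1; n = 20.
Percentile rank = 100·(6 + 0.5·1)/20 = 100·6.5/20 = 32.5.

32.5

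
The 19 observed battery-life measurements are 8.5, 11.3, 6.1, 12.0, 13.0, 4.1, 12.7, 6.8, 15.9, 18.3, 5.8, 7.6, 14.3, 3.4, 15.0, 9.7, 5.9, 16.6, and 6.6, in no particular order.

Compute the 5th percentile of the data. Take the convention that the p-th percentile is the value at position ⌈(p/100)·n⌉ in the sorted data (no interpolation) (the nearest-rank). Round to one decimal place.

Sorted: 3.4, 4.1, 5.8, 5.9, 6.1, 6.6, 6.8, 7.6, 8.5, 9.7, 11.3, 12.0, 12.7, 13.0, 14.3, 15.0, 15.9, 16.6, 18.3.
n = 19.
Position = ⌈5/100 · 19⌉ = ⌈0.95⌉ = 1.
The value at rank 1 is 3.4.

3.4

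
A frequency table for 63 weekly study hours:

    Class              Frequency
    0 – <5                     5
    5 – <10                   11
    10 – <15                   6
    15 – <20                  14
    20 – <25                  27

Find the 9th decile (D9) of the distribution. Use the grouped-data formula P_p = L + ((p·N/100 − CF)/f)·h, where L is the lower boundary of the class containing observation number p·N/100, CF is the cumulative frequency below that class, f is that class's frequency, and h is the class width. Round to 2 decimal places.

23.83

N = 63; target position k = 90/100 · 63 = 56.7.
Cumulative frequencies: 5, 16, 22, 36, 63.
Observation 56.7 falls in the class 20 – <25.
L = 20, CF = 36, f = 27, h = 5.
P90 = 20 + ((56.7 − 36)/27)·5 = 20 + 3.83333 = 23.8333.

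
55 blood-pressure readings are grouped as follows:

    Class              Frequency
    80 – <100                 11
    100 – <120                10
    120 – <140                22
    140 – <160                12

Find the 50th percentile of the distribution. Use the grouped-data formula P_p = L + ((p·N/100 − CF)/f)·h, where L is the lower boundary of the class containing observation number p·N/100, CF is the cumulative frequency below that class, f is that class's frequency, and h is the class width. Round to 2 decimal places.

125.91

N = 55; target position k = 50/100 · 55 = 27.5.
Cumulative frequencies: 11, 21, 43, 55.
Observation 27.5 falls in the class 120 – <140.
L = 120, CF = 21, f = 22, h = 20.
P50 = 120 + ((27.5 − 21)/22)·20 = 120 + 5.90909 = 125.909.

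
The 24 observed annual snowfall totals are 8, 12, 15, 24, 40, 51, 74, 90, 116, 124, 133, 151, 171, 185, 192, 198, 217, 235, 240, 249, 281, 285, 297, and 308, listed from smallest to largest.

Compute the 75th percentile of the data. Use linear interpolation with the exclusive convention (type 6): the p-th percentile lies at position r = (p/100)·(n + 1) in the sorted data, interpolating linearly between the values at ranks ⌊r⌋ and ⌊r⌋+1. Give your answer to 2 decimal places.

238.75

n = 24.
r = (75/100)·(24 + 1) = 18.75.
Rank 18 is 235 and rank 19 is 240.
Interpolate: 235 + 0.75·(240 − 235) = 235 + 0.75·5 = 238.75.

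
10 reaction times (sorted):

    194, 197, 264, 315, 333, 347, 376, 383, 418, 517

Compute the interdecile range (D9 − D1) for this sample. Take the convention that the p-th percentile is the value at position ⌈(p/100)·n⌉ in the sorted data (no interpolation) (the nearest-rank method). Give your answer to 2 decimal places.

n = 10.
P10: rank ⌈10/100·10⌉ = 1 → 194.
P90: rank ⌈90/100·10⌉ = 9 → 418.
Difference: 418 − 194 = 224.

224.00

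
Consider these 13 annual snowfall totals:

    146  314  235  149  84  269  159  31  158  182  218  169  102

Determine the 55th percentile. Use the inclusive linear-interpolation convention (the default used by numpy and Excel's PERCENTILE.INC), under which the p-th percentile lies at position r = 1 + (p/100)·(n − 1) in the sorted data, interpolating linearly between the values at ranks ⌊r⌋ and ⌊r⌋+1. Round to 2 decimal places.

Sorted: 31, 84, 102, 146, 149, 158, 159, 169, 182, 218, 235, 269, 314.
n = 13.
r = 1 + (55/100)·(13 − 1) = 1 + 6.6 = 7.6.
Rank 7 is 159 and rank 8 is 169.
Interpolate: 159 + 0.6·(169 − 159) = 159 + 0.6·10 = 165.

165.00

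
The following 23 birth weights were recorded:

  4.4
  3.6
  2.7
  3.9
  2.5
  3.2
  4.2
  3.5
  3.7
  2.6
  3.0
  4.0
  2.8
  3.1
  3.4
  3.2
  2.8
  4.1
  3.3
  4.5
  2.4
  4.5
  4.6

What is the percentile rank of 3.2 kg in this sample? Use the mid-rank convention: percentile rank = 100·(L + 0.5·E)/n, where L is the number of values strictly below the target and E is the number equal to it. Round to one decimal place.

39.1

Sorted: 2.4, 2.5, 2.6, 2.7, 2.8, 2.8, 3.0, 3.1, 3.2, 3.2, 3.3, 3.4, 3.5, 3.6, 3.7, 3.9, 4.0, 4.1, 4.2, 4.4, 4.5, 4.5, 4.6.
Count below 3.2: L = 8; count equal: E = 2; n = 23.
Percentile rank = 100·(8 + 0.5·2)/23 = 100·9/23 = 39.13.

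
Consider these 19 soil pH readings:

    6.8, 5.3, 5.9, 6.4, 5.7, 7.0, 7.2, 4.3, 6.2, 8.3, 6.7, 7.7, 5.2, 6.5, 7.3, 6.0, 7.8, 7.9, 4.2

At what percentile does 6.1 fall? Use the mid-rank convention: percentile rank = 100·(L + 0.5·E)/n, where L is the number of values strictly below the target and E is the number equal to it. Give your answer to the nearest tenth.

36.8

Sorted: 4.2, 4.3, 5.2, 5.3, 5.7, 5.9, 6.0, 6.2, 6.4, 6.5, 6.7, 6.8, 7.0, 7.2, 7.3, 7.7, 7.8, 7.9, 8.3.
Count below 6.1: L = 7; count equal: E = 0; n = 19.
Percentile rank = 100·(7 + 0.5·0)/19 = 100·7/19 = 36.84.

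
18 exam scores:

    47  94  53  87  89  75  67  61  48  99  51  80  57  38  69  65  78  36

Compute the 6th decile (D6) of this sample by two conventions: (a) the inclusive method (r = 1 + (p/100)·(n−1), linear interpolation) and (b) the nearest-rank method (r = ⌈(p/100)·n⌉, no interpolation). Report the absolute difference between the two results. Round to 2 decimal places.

1.20

Sorted: 36, 38, 47, 48, 51, 53, 57, 61, 65, 67, 69, 75, 78, 80, 87, 89, 94, 99.
n = 18.
(a) r = 11.2; between ranks 11 (69) and 12 (75): 70.2.
(b) the nearest-rank method: rank 11 → 69.
|70.2 − 69| = 1.2.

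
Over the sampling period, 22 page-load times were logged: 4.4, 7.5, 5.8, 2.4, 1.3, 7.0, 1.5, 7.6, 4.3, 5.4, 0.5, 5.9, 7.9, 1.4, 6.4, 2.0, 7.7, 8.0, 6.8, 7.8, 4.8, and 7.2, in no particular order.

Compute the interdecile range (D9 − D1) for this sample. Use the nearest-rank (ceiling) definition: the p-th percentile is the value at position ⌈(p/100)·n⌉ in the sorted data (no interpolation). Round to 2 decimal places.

Sorted: 0.5, 1.3, 1.4, 1.5, 2.0, 2.4, 4.3, 4.4, 4.8, 5.4, 5.8, 5.9, 6.4, 6.8, 7.0, 7.2, 7.5, 7.6, 7.7, 7.8, 7.9, 8.0.
n = 22.
P10: rank ⌈10/100·22⌉ = 3 → 1.4.
P90: rank ⌈90/100·22⌉ = 20 → 7.8.
Difference: 7.8 − 1.4 = 6.4.

6.40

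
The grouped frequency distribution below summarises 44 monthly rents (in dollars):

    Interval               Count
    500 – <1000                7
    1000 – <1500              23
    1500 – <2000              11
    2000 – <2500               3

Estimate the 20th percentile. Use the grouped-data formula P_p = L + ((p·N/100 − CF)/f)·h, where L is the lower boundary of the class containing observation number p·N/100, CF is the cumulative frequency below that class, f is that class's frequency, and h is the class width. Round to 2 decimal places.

1039.13

N = 44; target position k = 20/100 · 44 = 8.8.
Cumulative frequencies: 7, 30, 41, 44.
Observation 8.8 falls in the class 1000 – <1500.
L = 1000, CF = 7, f = 23, h = 500.
P20 = 1000 + ((8.8 − 7)/23)·500 = 1000 + 39.1304 = 1039.13.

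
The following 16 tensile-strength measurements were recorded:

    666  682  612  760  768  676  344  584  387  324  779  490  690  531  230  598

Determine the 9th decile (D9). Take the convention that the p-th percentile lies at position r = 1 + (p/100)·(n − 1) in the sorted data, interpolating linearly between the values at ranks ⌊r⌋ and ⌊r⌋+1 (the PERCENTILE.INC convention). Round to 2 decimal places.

764.00

Sorted: 230, 324, 344, 387, 490, 531, 584, 598, 612, 666, 676, 682, 690, 760, 768, 779.
n = 16.
r = 1 + (90/100)·(16 − 1) = 1 + 13.5 = 14.5.
Rank 14 is 760 and rank 15 is 768.
Interpolate: 760 + 0.5·(768 − 760) = 760 + 0.5·8 = 764.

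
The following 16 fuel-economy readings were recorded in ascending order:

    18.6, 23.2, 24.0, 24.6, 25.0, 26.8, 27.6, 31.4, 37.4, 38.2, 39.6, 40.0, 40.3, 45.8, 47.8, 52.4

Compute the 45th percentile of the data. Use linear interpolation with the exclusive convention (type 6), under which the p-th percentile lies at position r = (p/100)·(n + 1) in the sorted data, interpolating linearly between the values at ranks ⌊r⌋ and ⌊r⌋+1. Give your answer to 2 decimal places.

30.07

n = 16.
r = (45/100)·(16 + 1) = 7.65.
Rank 7 is 27.6 and rank 8 is 31.4.
Interpolate: 27.6 + 0.65·(31.4 − 27.6) = 27.6 + 0.65·3.8 = 30.07.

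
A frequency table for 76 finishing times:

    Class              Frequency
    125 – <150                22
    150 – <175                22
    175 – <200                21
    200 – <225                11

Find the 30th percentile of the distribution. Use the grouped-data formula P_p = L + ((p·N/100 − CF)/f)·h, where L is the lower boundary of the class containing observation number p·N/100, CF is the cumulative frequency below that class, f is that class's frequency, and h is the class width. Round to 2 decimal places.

N = 76; target position k = 30/100 · 76 = 22.8.
Cumulative frequencies: 22, 44, 65, 76.
Observation 22.8 falls in the class 150 – <175.
L = 150, CF = 22, f = 22, h = 25.
P30 = 150 + ((22.8 − 22)/22)·25 = 150 + 0.909091 = 150.909.

150.91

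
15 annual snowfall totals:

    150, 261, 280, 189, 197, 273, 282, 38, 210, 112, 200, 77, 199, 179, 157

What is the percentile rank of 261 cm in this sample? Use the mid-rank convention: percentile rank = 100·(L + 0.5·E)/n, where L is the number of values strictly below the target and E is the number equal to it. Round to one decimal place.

76.7

Sorted: 38, 77, 112, 150, 157, 179, 189, 197, 199, 200, 210, 261, 273, 280, 282.
Count below 261: L = 11; count equal: E = 1; n = 15.
Percentile rank = 100·(11 + 0.5·1)/15 = 100·11.5/15 = 76.67.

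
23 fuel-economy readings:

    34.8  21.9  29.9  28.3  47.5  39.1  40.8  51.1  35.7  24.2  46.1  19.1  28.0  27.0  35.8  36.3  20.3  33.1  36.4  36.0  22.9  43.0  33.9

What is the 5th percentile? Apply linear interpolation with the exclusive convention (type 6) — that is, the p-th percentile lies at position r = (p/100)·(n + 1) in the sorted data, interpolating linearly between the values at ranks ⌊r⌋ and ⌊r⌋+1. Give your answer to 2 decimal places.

19.34

Sorted: 19.1, 20.3, 21.9, 22.9, 24.2, 27.0, 28.0, 28.3, 29.9, 33.1, 33.9, 34.8, 35.7, 35.8, 36.0, 36.3, 36.4, 39.1, 40.8, 43.0, 46.1, 47.5, 51.1.
n = 23.
r = (5/100)·(23 + 1) = 1.2.
Rank 1 is 19.1 and rank 2 is 20.3.
Interpolate: 19.1 + 0.2·(20.3 − 19.1) = 19.1 + 0.2·1.2 = 19.34.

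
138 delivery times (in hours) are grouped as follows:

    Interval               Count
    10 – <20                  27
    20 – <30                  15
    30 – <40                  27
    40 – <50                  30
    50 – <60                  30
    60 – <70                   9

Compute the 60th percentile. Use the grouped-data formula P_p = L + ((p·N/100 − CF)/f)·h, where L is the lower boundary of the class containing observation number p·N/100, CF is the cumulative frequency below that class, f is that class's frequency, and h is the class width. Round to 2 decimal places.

44.60

N = 138; target position k = 60/100 · 138 = 82.8.
Cumulative frequencies: 27, 42, 69, 99, 129, 138.
Observation 82.8 falls in the class 40 – <50.
L = 40, CF = 69, f = 30, h = 10.
P60 = 40 + ((82.8 − 69)/30)·10 = 40 + 4.6 = 44.6.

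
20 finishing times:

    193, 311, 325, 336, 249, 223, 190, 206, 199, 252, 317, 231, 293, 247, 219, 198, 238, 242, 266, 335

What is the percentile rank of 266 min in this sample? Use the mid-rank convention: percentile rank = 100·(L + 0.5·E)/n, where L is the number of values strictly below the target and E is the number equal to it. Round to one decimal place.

67.5

Sorted: 190, 193, 198, 199, 206, 219, 223, 231, 238, 242, 247, 249, 252, 266, 293, 311, 317, 325, 335, 336.
Count below 266: L = 13; count equal: E = 1; n = 20.
Percentile rank = 100·(13 + 0.5·1)/20 = 100·13.5/20 = 67.5.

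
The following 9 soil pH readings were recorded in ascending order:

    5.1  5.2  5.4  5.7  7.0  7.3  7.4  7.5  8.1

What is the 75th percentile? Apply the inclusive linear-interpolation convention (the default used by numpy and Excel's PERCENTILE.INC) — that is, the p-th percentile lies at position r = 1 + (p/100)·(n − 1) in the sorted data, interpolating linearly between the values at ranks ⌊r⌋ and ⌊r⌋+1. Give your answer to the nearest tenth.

n = 9.
r = 1 + (75/100)·(9 − 1) = 1 + 6 = 7.
r is an integer, so P75 is the value at rank 7: 7.4.

7.4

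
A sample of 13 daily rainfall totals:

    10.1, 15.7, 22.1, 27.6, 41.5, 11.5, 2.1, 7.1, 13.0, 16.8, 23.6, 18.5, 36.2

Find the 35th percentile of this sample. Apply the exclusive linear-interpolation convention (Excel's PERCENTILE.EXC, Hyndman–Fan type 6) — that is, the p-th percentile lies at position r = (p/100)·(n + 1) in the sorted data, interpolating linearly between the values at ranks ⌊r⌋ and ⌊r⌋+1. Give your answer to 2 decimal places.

Sorted: 2.1, 7.1, 10.1, 11.5, 13.0, 15.7, 16.8, 18.5, 22.1, 23.6, 27.6, 36.2, 41.5.
n = 13.
r = (35/100)·(13 + 1) = 4.9.
Rank 4 is 11.5 and rank 5 is 13.0.
Interpolate: 11.5 + 0.9·(13.0 − 11.5) = 11.5 + 0.9·1.5 = 12.85.

12.85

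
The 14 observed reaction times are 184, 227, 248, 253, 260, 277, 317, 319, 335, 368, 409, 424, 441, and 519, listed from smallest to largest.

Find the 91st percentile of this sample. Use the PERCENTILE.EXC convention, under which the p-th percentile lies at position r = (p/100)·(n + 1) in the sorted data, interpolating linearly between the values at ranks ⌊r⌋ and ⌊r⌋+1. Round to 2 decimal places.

491.70

n = 14.
r = (91/100)·(14 + 1) = 13.65.
Rank 13 is 441 and rank 14 is 519.
Interpolate: 441 + 0.65·(519 − 441) = 441 + 0.65·78 = 491.7.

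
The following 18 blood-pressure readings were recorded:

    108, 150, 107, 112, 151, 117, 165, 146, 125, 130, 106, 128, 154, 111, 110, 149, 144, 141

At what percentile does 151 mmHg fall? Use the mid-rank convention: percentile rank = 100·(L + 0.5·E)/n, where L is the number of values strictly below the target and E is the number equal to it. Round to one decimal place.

86.1

Sorted: 106, 107, 108, 110, 111, 112, 117, 125, 128, 130, 141, 144, 146, 149, 150, 151, 154, 165.
Count below 151: L = 15; count equal: E = 1; n = 18.
Percentile rank = 100·(15 + 0.5·1)/18 = 100·15.5/18 = 86.11.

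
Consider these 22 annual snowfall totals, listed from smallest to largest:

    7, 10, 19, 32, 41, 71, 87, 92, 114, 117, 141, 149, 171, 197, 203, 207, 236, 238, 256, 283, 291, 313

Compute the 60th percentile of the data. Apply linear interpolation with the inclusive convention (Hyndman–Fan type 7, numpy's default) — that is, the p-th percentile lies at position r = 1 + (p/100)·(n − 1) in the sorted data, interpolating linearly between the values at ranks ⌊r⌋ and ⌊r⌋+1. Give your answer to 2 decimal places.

186.60

n = 22.
r = 1 + (60/100)·(22 − 1) = 1 + 12.6 = 13.6.
Rank 13 is 171 and rank 14 is 197.
Interpolate: 171 + 0.6·(197 − 171) = 171 + 0.6·26 = 186.6.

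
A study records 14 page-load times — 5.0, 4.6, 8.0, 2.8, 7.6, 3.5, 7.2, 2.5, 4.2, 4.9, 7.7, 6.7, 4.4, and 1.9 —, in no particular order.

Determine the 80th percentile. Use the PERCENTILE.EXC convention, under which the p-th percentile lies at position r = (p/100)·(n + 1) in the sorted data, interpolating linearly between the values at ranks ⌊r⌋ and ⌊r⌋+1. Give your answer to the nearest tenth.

7.6

Sorted: 1.9, 2.5, 2.8, 3.5, 4.2, 4.4, 4.6, 4.9, 5.0, 6.7, 7.2, 7.6, 7.7, 8.0.
n = 14.
r = (80/100)·(14 + 1) = 12.
r is an integer, so P80 is the value at rank 12: 7.6.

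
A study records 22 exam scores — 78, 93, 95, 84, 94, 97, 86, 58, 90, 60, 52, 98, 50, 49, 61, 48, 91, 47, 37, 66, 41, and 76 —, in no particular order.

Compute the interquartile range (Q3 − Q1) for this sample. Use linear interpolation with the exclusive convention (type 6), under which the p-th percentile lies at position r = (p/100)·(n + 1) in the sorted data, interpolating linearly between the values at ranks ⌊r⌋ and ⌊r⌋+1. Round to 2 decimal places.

41.75

Sorted: 37, 41, 47, 48, 49, 50, 52, 58, 60, 61, 66, 76, 78, 84, 86, 90, 91, 93, 94, 95, 97, 98.
n = 22.
P25: r = 5.75; ranks 5–6 are 49, 50; interpolating gives 49.75.
P75: r = 17.25; ranks 17–18 are 91, 93; interpolating gives 91.5.
Difference: 91.5 − 49.75 = 41.75.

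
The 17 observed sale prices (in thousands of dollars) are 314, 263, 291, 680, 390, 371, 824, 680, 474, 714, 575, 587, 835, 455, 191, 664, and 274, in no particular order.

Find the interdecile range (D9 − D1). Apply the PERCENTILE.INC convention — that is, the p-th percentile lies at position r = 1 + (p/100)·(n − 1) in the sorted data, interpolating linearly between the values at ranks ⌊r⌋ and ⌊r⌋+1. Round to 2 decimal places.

Sorted: 191, 263, 274, 291, 314, 371, 390, 455, 474, 575, 587, 664, 680, 680, 714, 824, 835.
n = 17.
P10: r = 2.6; ranks 2–3 are 263, 274; interpolating gives 269.6.
P90: r = 15.4; ranks 15–16 are 714, 824; interpolating gives 758.
Difference: 758 − 269.6 = 488.4.

488.40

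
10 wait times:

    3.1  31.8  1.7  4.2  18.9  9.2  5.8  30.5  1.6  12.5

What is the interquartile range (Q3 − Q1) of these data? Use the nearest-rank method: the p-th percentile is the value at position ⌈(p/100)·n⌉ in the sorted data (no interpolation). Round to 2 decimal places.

Sorted: 1.6, 1.7, 3.1, 4.2, 5.8, 9.2, 12.5, 18.9, 30.5, 31.8.
n = 10.
P25: rank ⌈25/100·10⌉ = 3 → 3.1.
P75: rank ⌈75/100·10⌉ = 8 → 18.9.
Difference: 18.9 − 3.1 = 15.8.

15.80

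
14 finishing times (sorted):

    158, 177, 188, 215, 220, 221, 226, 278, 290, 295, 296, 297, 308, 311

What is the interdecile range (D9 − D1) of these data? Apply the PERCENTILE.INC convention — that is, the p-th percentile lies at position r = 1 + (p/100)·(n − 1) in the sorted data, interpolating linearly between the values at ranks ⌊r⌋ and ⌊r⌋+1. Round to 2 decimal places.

124.40

n = 14.
P10: r = 2.3; ranks 2–3 are 177, 188; interpolating gives 180.3.
P90: r = 12.7; ranks 12–13 are 297, 308; interpolating gives 304.7.
Difference: 304.7 − 180.3 = 124.4.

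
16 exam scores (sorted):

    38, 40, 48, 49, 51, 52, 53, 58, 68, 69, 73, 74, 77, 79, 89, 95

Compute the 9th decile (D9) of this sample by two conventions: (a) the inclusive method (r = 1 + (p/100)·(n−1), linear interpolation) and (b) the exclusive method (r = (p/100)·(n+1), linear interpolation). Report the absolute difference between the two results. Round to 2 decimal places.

n = 16.
(a) r = 14.5; between ranks 14 (79) and 15 (89): 84.
(b) r = 15.3; between ranks 15 (89) and 16 (95): 90.8.
|84 − 90.8| = 6.8.

6.80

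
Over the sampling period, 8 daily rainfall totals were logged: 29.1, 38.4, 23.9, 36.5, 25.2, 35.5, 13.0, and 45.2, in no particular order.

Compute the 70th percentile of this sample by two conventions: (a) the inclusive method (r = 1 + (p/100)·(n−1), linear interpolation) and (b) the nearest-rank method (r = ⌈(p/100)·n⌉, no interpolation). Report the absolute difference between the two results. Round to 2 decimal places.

0.10

Sorted: 13.0, 23.9, 25.2, 29.1, 35.5, 36.5, 38.4, 45.2.
n = 8.
(a) r = 5.9; between ranks 5 (35.5) and 6 (36.5): 36.4.
(b) the nearest-rank method: rank 6 → 36.5.
|36.4 − 36.5| = 0.1.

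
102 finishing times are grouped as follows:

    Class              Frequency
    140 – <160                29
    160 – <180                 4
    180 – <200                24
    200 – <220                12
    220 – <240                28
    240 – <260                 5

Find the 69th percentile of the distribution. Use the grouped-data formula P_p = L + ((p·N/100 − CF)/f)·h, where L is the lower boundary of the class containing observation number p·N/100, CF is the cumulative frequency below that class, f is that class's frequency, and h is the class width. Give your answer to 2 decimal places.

220.99

N = 102; target position k = 69/100 · 102 = 70.38.
Cumulative frequencies: 29, 33, 57, 69, 97, 102.
Observation 70.38 falls in the class 220 – <240.
L = 220, CF = 69, f = 28, h = 20.
P69 = 220 + ((70.38 − 69)/28)·20 = 220 + 0.985714 = 220.986.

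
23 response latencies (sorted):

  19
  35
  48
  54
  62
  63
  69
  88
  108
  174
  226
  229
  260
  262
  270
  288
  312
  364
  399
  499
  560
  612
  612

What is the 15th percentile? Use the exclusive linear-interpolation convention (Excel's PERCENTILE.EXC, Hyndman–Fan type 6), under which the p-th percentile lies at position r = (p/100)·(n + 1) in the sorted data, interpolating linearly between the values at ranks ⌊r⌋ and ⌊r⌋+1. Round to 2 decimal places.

51.60

n = 23.
r = (15/100)·(23 + 1) = 3.6.
Rank 3 is 48 and rank 4 is 54.
Interpolate: 48 + 0.6·(54 − 48) = 48 + 0.6·6 = 51.6.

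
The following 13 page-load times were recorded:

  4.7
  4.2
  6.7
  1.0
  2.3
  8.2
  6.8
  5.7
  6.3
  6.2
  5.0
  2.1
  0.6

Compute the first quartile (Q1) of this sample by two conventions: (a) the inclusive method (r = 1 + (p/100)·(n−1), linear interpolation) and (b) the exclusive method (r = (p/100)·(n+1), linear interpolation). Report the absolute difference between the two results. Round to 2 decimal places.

Sorted: 0.6, 1.0, 2.1, 2.3, 4.2, 4.7, 5.0, 5.7, 6.2, 6.3, 6.7, 6.8, 8.2.
n = 13.
(a) r = 4 → value at rank 4 = 2.3.
(b) r = 3.5; between ranks 3 (2.1) and 4 (2.3): 2.2.
|2.3 − 2.2| = 0.1.

0.10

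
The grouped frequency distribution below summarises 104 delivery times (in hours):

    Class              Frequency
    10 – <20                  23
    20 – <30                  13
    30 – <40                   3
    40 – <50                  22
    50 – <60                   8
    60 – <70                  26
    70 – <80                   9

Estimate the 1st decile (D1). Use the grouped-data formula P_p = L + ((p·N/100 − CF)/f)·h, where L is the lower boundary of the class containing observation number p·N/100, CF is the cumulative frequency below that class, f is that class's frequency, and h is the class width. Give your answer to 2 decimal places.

14.52

N = 104; target position k = 10/100 · 104 = 10.4.
Cumulative frequencies: 23, 36, 39, 61, 69, 95, 104.
Observation 10.4 falls in the class 10 – <20.
L = 10, CF = 0, f = 23, h = 10.
P10 = 10 + ((10.4 − 0)/23)·10 = 10 + 4.52174 = 14.5217.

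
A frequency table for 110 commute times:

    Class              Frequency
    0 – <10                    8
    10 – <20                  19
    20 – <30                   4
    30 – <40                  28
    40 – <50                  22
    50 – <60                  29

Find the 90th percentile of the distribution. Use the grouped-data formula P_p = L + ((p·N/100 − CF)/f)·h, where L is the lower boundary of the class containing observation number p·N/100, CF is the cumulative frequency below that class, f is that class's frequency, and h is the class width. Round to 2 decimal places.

56.21

N = 110; target position k = 90/100 · 110 = 99.
Cumulative frequencies: 8, 27, 31, 59, 81, 110.
Observation 99 falls in the class 50 – <60.
L = 50, CF = 81, f = 29, h = 10.
P90 = 50 + ((99 − 81)/29)·10 = 50 + 6.2069 = 56.2069.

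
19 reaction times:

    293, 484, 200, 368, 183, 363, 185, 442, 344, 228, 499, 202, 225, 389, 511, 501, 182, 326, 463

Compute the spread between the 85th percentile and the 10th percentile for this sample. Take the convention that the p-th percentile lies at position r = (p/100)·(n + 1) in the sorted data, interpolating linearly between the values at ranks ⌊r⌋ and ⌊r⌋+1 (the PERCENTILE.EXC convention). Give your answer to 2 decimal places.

Sorted: 182, 183, 185, 200, 202, 225, 228, 293, 326, 344, 363, 368, 389, 442, 463, 484, 499, 501, 511.
n = 19.
P10: r = 2 (integer) → 183.
P85: r = 17 (integer) → 499.
Difference: 499 − 183 = 316.

316.00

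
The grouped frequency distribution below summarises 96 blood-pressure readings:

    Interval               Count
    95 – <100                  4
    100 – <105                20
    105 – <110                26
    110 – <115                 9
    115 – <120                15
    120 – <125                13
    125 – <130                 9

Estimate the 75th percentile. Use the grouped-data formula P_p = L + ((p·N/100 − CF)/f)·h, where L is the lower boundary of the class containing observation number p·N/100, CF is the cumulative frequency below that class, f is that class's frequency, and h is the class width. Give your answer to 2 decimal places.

N = 96; target position k = 75/100 · 96 = 72.
Cumulative frequencies: 4, 24, 50, 59, 74, 87, 96.
Observation 72 falls in the class 115 – <120.
L = 115, CF = 59, f = 15, h = 5.
P75 = 115 + ((72 − 59)/15)·5 = 115 + 4.33333 = 119.333.

119.33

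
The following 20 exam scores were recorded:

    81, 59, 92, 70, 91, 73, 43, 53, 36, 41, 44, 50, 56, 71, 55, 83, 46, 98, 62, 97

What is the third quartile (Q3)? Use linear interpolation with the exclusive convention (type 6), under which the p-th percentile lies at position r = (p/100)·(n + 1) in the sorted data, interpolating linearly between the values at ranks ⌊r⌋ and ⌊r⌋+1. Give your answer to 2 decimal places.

Sorted: 36, 41, 43, 44, 46, 50, 53, 55, 56, 59, 62, 70, 71, 73, 81, 83, 91, 92, 97, 98.
n = 20.
r = (75/100)·(20 + 1) = 15.75.
Rank 15 is 81 and rank 16 is 83.
Interpolate: 81 + 0.75·(83 − 81) = 81 + 0.75·2 = 82.5.

82.50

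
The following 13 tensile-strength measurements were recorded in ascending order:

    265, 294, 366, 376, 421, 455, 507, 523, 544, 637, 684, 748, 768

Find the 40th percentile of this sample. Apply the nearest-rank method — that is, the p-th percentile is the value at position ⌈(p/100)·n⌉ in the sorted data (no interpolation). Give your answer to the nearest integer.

455

n = 13.
Position = ⌈40/100 · 13⌉ = ⌈5.2⌉ = 6.
The value at rank 6 is 455.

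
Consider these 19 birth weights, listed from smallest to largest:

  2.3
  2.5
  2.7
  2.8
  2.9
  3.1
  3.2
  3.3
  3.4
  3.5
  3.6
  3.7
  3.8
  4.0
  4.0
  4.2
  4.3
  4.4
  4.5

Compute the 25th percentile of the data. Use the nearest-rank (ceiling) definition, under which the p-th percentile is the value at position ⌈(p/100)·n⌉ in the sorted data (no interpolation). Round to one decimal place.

2.9

n = 19.
Position = ⌈25/100 · 19⌉ = ⌈4.75⌉ = 5.
The value at rank 5 is 2.9.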